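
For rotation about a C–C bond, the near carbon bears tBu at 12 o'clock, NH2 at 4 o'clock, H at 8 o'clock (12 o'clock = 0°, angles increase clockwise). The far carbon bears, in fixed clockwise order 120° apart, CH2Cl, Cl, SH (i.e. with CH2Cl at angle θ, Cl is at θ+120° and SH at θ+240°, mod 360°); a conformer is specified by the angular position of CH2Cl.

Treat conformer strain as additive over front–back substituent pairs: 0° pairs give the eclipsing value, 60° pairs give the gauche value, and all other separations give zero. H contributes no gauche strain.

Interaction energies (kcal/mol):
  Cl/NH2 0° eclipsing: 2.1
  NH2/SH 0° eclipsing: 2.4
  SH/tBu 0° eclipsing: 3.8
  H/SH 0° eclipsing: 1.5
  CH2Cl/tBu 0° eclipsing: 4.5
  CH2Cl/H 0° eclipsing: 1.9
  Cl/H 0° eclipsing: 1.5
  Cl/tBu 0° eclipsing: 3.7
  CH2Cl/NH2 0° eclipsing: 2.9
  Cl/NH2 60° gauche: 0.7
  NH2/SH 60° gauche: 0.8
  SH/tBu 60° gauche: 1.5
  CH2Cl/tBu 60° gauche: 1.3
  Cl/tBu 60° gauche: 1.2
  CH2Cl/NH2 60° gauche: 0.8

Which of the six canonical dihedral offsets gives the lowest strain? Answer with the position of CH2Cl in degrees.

CH2Cl at 0° (eclipsed): tBu(0°)/CH2Cl(0°) eclipsed 4.5; NH2(120°)/Cl(120°) eclipsed 2.1; H(240°)/SH(240°) eclipsed 1.5 → 8.1 kcal/mol.
CH2Cl at 60° (staggered): tBu(0°)/CH2Cl(60°) gauche 1.3; tBu(0°)/SH(300°) gauche 1.5; NH2(120°)/CH2Cl(60°) gauche 0.8; NH2(120°)/Cl(180°) gauche 0.7 → 4.3 kcal/mol.
CH2Cl at 120° (eclipsed): tBu(0°)/SH(0°) eclipsed 3.8; NH2(120°)/CH2Cl(120°) eclipsed 2.9; H(240°)/Cl(240°) eclipsed 1.5 → 8.2 kcal/mol.
CH2Cl at 180° (staggered): tBu(0°)/Cl(300°) gauche 1.2; tBu(0°)/SH(60°) gauche 1.5; NH2(120°)/CH2Cl(180°) gauche 0.8; NH2(120°)/SH(60°) gauche 0.8 → 4.3 kcal/mol.
CH2Cl at 240° (eclipsed): tBu(0°)/Cl(0°) eclipsed 3.7; NH2(120°)/SH(120°) eclipsed 2.4; H(240°)/CH2Cl(240°) eclipsed 1.9 → 8.0 kcal/mol.
CH2Cl at 300° (staggered): tBu(0°)/CH2Cl(300°) gauche 1.3; tBu(0°)/Cl(60°) gauche 1.2; NH2(120°)/Cl(60°) gauche 0.7; NH2(120°)/SH(180°) gauche 0.8 → 4.0 kcal/mol.
The minimum (4.0 kcal/mol) occurs with CH2Cl at 300°.

300°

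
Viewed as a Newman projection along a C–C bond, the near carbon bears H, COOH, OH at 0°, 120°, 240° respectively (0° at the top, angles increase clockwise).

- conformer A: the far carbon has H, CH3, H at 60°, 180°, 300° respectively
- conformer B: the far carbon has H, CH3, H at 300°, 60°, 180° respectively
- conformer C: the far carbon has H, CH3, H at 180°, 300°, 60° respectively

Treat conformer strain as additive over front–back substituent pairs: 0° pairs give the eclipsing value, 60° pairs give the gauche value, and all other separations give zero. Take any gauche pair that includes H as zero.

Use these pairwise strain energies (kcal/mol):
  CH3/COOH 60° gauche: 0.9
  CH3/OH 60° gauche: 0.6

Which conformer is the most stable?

C

A is staggered. COOH at 120° is gauche with CH3 at 180° (0.9); OH at 240° is gauche with CH3 at 180° (0.6). Total 1.5 kcal/mol.
B is staggered. COOH at 120° is gauche with CH3 at 60° (0.9). Total 0.9 kcal/mol.
C is staggered. OH at 240° is gauche with CH3 at 300° (0.6). Total 0.6 kcal/mol.
C has the lowest total (0.6 kcal/mol).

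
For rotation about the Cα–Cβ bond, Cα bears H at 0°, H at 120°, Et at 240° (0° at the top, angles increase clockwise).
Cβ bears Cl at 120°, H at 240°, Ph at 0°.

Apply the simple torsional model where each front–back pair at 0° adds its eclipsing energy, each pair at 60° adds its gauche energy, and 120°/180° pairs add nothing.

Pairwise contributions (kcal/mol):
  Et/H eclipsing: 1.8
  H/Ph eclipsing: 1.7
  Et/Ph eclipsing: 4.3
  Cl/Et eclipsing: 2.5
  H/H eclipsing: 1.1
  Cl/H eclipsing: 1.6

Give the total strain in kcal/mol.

5.1 kcal/mol

This conformer is eclipsed. H at 0° is eclipsed with Ph at 0° (1.7); H at 120° is eclipsed with Cl at 120° (1.6); Et at 240° is eclipsed with H at 240° (1.8). Total 5.1 kcal/mol.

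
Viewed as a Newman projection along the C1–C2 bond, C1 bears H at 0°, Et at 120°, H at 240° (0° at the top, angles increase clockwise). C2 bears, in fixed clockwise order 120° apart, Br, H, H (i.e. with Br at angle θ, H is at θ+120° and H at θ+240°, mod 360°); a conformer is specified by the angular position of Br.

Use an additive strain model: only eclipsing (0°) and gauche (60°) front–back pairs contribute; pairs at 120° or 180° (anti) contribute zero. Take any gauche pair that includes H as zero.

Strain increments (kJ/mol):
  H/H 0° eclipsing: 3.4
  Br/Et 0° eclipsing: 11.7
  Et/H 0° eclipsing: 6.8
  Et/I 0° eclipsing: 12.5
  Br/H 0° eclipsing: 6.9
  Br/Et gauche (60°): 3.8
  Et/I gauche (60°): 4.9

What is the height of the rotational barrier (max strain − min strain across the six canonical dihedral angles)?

Br at 0° is eclipsed. H at 0° is eclipsed with Br at 0° (6.9); Et at 120° is eclipsed with H at 120° (6.8); H at 240° is eclipsed with H at 240° (3.4). Total 17.1 kJ/mol.
Br at 60° is staggered. Et at 120° is gauche with Br at 60° (3.8). Total 3.8 kJ/mol.
Br at 120° is eclipsed. H at 0° is eclipsed with H at 0° (3.4); Et at 120° is eclipsed with Br at 120° (11.7); H at 240° is eclipsed with H at 240° (3.4). Total 18.5 kJ/mol.
Br at 180° is staggered. Et at 120° is gauche with Br at 180° (3.8). Total 3.8 kJ/mol.
Br at 240° is eclipsed. H at 0° is eclipsed with H at 0° (3.4); Et at 120° is eclipsed with H at 120° (6.8); H at 240° is eclipsed with Br at 240° (6.9). Total 17.1 kJ/mol.
Br at 300° (staggered): no non-H gauche contacts → 0.0 kJ/mol.
Max at 120° (18.5 kJ/mol), min at 300° (0.0 kJ/mol); barrier = 18.5 kJ/mol.

18.5 kJ/mol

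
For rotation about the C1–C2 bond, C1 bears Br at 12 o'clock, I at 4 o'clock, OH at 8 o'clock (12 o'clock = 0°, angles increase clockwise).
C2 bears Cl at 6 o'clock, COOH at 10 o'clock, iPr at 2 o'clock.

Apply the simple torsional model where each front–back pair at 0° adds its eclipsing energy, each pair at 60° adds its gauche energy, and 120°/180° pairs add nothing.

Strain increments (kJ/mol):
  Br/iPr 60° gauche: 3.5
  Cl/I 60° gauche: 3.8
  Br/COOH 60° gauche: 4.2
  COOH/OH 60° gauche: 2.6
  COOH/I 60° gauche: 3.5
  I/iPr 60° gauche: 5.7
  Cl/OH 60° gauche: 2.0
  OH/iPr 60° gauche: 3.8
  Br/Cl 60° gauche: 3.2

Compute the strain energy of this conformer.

21.8 kJ/mol

This conformer is staggered. Br at 0° is gauche with COOH at 300° (4.2); Br at 0° is gauche with iPr at 60° (3.5); I at 120° is gauche with Cl at 180° (3.8); I at 120° is gauche with iPr at 60° (5.7); OH at 240° is gauche with Cl at 180° (2.0); OH at 240° is gauche with COOH at 300° (2.6). Total 21.8 kJ/mol.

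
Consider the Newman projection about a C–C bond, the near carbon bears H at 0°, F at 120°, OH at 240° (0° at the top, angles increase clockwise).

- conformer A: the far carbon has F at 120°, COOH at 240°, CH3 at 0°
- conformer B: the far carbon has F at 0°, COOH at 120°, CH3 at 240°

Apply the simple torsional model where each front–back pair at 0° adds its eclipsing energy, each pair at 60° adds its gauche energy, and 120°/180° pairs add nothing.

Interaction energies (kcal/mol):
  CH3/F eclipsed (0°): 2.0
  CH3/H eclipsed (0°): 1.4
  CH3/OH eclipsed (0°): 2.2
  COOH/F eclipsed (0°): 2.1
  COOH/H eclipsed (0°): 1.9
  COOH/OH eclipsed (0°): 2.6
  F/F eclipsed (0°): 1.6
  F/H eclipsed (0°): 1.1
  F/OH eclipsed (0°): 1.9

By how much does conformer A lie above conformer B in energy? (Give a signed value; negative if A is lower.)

+0.2 kcal/mol

A (eclipsed): H–CH3 eclipsed, F–F eclipsed, OH–COOH eclipsed; 1.4 + 1.6 + 2.6 = 5.6 kcal/mol.
B (eclipsed): H–F eclipsed, F–COOH eclipsed, OH–CH3 eclipsed; 1.1 + 2.1 + 2.2 = 5.4 kcal/mol.
E(A) − E(B) = 5.6 − 5.4 = +0.2 kcal/mol.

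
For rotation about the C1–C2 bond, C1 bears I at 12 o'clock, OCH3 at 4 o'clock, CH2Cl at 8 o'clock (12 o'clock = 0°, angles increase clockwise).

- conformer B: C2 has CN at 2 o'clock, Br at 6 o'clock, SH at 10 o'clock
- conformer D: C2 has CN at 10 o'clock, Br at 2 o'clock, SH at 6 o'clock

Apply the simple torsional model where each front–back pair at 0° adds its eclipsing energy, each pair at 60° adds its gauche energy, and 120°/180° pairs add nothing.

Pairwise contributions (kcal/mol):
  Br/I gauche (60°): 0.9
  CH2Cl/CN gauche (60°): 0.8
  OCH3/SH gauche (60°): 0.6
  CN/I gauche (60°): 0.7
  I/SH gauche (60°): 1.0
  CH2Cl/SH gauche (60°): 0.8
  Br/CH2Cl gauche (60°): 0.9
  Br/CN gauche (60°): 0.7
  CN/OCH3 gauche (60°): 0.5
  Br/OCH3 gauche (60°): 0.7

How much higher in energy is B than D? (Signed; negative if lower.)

B (staggered): I–CN gauche, I–SH gauche, OCH3–CN gauche, OCH3–Br gauche, CH2Cl–Br gauche, CH2Cl–SH gauche; 0.7 + 1.0 + 0.5 + 0.7 + 0.9 + 0.8 = 4.6 kcal/mol.
D (staggered): I–CN gauche, I–Br gauche, OCH3–Br gauche, OCH3–SH gauche, CH2Cl–CN gauche, CH2Cl–SH gauche; 0.7 + 0.9 + 0.7 + 0.6 + 0.8 + 0.8 = 4.5 kcal/mol.
E(B) − E(D) = 4.6 − 4.5 = +0.1 kcal/mol.

+0.1 kcal/mol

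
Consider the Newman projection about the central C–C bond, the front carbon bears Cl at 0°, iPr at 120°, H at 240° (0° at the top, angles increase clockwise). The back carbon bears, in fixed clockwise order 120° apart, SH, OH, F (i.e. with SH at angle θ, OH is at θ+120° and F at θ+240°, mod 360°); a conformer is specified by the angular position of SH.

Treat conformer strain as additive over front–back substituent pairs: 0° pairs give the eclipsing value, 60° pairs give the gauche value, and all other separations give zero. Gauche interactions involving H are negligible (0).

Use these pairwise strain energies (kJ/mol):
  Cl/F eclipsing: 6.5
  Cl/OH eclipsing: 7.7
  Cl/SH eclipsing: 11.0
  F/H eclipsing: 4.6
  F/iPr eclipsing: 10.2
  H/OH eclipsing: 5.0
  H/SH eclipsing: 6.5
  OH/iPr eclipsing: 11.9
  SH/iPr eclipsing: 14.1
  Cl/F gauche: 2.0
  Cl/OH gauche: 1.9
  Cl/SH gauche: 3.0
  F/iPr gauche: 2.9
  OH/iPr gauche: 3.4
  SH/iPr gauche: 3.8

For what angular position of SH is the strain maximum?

SH at 0° is eclipsed. Cl at 0° is eclipsed with SH at 0° (11.0); iPr at 120° is eclipsed with OH at 120° (11.9); H at 240° is eclipsed with F at 240° (4.6). Total 27.5 kJ/mol.
SH at 60° is staggered. Cl at 0° is gauche with SH at 60° (3.0); Cl at 0° is gauche with F at 300° (2.0); iPr at 120° is gauche with SH at 60° (3.8); iPr at 120° is gauche with OH at 180° (3.4). Total 12.2 kJ/mol.
SH at 120° is eclipsed. Cl at 0° is eclipsed with F at 0° (6.5); iPr at 120° is eclipsed with SH at 120° (14.1); H at 240° is eclipsed with OH at 240° (5.0). Total 25.6 kJ/mol.
SH at 180° is staggered. Cl at 0° is gauche with OH at 300° (1.9); Cl at 0° is gauche with F at 60° (2.0); iPr at 120° is gauche with SH at 180° (3.8); iPr at 120° is gauche with F at 60° (2.9). Total 10.6 kJ/mol.
SH at 240° is eclipsed. Cl at 0° is eclipsed with OH at 0° (7.7); iPr at 120° is eclipsed with F at 120° (10.2); H at 240° is eclipsed with SH at 240° (6.5). Total 24.4 kJ/mol.
SH at 300° is staggered. Cl at 0° is gauche with SH at 300° (3.0); Cl at 0° is gauche with OH at 60° (1.9); iPr at 120° is gauche with OH at 60° (3.4); iPr at 120° is gauche with F at 180° (2.9). Total 11.2 kJ/mol.
The maximum (27.5 kJ/mol) occurs with SH at 0°.

0°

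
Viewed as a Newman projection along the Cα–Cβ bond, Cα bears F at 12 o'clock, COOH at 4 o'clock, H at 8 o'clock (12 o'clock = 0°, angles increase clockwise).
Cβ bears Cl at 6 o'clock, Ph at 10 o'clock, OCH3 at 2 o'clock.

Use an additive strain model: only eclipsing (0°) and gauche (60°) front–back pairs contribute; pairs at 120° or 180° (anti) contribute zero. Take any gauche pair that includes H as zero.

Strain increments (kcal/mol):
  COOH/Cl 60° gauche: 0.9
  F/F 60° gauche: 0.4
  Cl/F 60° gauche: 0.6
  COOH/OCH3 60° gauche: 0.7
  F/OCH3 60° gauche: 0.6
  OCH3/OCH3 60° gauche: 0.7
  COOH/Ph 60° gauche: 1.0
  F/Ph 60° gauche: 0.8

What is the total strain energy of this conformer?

This conformer (staggered): F–Ph gauche, F–OCH3 gauche, COOH–Cl gauche, COOH–OCH3 gauche; 0.8 + 0.6 + 0.9 + 0.7 = 3.0 kcal/mol.

3.0 kcal/mol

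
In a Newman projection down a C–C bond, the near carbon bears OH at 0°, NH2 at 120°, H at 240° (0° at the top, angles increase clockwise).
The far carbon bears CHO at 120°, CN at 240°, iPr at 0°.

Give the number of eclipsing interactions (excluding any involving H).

Non-H eclipsing pairs: OH(0°)/iPr(0°); NH2(120°)/CHO(120°) — 2 interactions.

2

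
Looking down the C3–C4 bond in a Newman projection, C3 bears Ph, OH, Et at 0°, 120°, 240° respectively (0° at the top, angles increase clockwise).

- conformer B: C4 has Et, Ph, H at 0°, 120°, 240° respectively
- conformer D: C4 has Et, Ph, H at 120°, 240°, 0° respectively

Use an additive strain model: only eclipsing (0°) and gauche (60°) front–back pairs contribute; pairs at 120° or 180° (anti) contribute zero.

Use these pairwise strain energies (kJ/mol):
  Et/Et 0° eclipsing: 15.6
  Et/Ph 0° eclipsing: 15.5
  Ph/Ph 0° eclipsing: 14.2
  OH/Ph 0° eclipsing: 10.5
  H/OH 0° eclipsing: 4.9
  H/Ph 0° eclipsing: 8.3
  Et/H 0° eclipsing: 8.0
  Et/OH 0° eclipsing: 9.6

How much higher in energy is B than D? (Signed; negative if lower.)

B (eclipsed): Ph(0°)/Et(0°) eclipsed 15.5; OH(120°)/Ph(120°) eclipsed 10.5; Et(240°)/H(240°) eclipsed 8.0 → 34.0 kJ/mol.
D (eclipsed): Ph(0°)/H(0°) eclipsed 8.3; OH(120°)/Et(120°) eclipsed 9.6; Et(240°)/Ph(240°) eclipsed 15.5 → 33.4 kJ/mol.
E(B) − E(D) = 34.0 − 33.4 = +0.6 kJ/mol.

+0.6 kJ/mol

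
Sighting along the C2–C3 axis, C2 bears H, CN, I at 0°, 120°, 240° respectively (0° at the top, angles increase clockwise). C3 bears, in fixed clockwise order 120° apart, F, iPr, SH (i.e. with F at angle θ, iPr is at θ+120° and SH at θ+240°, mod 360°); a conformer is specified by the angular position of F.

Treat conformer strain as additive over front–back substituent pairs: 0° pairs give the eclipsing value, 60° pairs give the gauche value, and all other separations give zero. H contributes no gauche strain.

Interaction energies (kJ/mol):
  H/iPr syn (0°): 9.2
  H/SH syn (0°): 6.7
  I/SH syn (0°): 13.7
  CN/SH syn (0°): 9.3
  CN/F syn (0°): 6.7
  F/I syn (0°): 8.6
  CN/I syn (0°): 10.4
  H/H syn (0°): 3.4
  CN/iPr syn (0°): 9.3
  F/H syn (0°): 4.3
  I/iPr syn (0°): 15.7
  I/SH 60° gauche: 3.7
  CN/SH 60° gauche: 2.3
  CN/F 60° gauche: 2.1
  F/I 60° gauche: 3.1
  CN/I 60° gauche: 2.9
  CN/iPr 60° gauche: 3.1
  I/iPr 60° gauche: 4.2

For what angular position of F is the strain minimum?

180°

F at 0° (eclipsed): H–F eclipsed, CN–iPr eclipsed, I–SH eclipsed; 4.3 + 9.3 + 13.7 = 27.3 kJ/mol.
F at 60° (staggered): CN–F gauche, CN–iPr gauche, I–iPr gauche, I–SH gauche; 2.1 + 3.1 + 4.2 + 3.7 = 13.1 kJ/mol.
F at 120° (eclipsed): H–SH eclipsed, CN–F eclipsed, I–iPr eclipsed; 6.7 + 6.7 + 15.7 = 29.1 kJ/mol.
F at 180° (staggered): CN–F gauche, CN–SH gauche, I–F gauche, I–iPr gauche; 2.1 + 2.3 + 3.1 + 4.2 = 11.7 kJ/mol.
F at 240° (eclipsed): H–iPr eclipsed, CN–SH eclipsed, I–F eclipsed; 9.2 + 9.3 + 8.6 = 27.1 kJ/mol.
F at 300° (staggered): CN–iPr gauche, CN–SH gauche, I–F gauche, I–SH gauche; 3.1 + 2.3 + 3.1 + 3.7 = 12.2 kJ/mol.
The minimum (11.7 kJ/mol) occurs with F at 180°.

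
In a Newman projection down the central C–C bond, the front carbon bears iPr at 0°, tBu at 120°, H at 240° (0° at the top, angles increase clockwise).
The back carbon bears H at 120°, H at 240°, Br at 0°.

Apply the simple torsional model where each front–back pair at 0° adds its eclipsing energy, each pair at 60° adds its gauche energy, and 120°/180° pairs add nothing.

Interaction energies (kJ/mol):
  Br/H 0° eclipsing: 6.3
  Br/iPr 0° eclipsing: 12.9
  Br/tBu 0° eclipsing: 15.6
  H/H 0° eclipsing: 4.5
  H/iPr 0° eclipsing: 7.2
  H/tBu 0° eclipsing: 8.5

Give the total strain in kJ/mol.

This conformer (eclipsed): iPr–Br eclipsed, tBu–H eclipsed, H–H eclipsed; 12.9 + 8.5 + 4.5 = 25.9 kJ/mol.

25.9 kJ/mol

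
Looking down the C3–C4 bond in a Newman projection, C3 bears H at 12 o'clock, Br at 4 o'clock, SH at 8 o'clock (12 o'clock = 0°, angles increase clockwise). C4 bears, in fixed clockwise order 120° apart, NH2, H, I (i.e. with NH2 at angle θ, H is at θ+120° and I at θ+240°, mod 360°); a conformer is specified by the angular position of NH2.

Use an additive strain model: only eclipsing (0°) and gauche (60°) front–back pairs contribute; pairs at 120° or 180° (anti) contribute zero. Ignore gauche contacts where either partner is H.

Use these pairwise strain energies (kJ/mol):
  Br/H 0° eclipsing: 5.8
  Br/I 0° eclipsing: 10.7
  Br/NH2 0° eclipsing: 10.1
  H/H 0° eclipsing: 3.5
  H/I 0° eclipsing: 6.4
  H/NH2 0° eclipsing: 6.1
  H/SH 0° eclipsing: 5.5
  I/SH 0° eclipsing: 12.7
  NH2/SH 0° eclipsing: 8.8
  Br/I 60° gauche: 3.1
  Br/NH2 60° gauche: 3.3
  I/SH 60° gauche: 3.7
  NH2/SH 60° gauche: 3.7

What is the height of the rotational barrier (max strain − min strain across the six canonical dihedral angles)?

NH2 at 0° (eclipsed): H(0°)/NH2(0°) eclipsed 6.1; Br(120°)/H(120°) eclipsed 5.8; SH(240°)/I(240°) eclipsed 12.7 → 24.6 kJ/mol.
NH2 at 60° (staggered): Br(120°)/NH2(60°) gauche 3.3; SH(240°)/I(300°) gauche 3.7 → 7.0 kJ/mol.
NH2 at 120° (eclipsed): H(0°)/I(0°) eclipsed 6.4; Br(120°)/NH2(120°) eclipsed 10.1; SH(240°)/H(240°) eclipsed 5.5 → 22.0 kJ/mol.
NH2 at 180° (staggered): Br(120°)/NH2(180°) gauche 3.3; Br(120°)/I(60°) gauche 3.1; SH(240°)/NH2(180°) gauche 3.7 → 10.1 kJ/mol.
NH2 at 240° (eclipsed): H(0°)/H(0°) eclipsed 3.5; Br(120°)/I(120°) eclipsed 10.7; SH(240°)/NH2(240°) eclipsed 8.8 → 23.0 kJ/mol.
NH2 at 300° (staggered): Br(120°)/I(180°) gauche 3.1; SH(240°)/NH2(300°) gauche 3.7; SH(240°)/I(180°) gauche 3.7 → 10.5 kJ/mol.
Max at 0° (24.6 kJ/mol), min at 60° (7.0 kJ/mol); barrier = 17.6 kJ/mol.

17.6 kJ/mol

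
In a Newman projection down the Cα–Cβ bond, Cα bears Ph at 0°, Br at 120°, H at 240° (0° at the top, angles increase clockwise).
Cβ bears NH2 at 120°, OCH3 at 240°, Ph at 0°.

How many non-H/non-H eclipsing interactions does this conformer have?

2

Non-H eclipsing pairs: Ph(0°)/Ph(0°); Br(120°)/NH2(120°) — 2 interactions.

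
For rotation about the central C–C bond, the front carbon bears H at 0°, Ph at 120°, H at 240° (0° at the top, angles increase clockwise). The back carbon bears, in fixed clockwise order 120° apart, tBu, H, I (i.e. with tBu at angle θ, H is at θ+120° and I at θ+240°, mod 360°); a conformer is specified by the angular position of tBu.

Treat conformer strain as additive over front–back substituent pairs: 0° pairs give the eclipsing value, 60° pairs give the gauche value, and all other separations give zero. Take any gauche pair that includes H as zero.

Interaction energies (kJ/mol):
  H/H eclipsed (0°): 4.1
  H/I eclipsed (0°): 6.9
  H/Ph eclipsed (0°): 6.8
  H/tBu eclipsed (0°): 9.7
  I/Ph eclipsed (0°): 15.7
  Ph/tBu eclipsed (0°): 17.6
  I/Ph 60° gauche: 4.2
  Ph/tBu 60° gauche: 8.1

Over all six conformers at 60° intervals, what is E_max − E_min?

tBu at 0° is eclipsed. H at 0° is eclipsed with tBu at 0° (9.7); Ph at 120° is eclipsed with H at 120° (6.8); H at 240° is eclipsed with I at 240° (6.9). Total 23.4 kJ/mol.
tBu at 60° is staggered. Ph at 120° is gauche with tBu at 60° (8.1). Total 8.1 kJ/mol.
tBu at 120° is eclipsed. H at 0° is eclipsed with I at 0° (6.9); Ph at 120° is eclipsed with tBu at 120° (17.6); H at 240° is eclipsed with H at 240° (4.1). Total 28.6 kJ/mol.
tBu at 180° is staggered. Ph at 120° is gauche with tBu at 180° (8.1); Ph at 120° is gauche with I at 60° (4.2). Total 12.3 kJ/mol.
tBu at 240° is eclipsed. H at 0° is eclipsed with H at 0° (4.1); Ph at 120° is eclipsed with I at 120° (15.7); H at 240° is eclipsed with tBu at 240° (9.7). Total 29.5 kJ/mol.
tBu at 300° is staggered. Ph at 120° is gauche with I at 180° (4.2). Total 4.2 kJ/mol.
Max at 240° (29.5 kJ/mol), min at 300° (4.2 kJ/mol); barrier = 25.3 kJ/mol.

25.3 kJ/mol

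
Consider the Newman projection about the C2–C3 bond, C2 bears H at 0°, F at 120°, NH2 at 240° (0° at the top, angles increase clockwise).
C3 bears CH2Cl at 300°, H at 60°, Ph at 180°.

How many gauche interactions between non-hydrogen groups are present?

3

Non-H gauche pairs: F(120°)/Ph(180°); NH2(240°)/CH2Cl(300°); NH2(240°)/Ph(180°) — 3 interactions.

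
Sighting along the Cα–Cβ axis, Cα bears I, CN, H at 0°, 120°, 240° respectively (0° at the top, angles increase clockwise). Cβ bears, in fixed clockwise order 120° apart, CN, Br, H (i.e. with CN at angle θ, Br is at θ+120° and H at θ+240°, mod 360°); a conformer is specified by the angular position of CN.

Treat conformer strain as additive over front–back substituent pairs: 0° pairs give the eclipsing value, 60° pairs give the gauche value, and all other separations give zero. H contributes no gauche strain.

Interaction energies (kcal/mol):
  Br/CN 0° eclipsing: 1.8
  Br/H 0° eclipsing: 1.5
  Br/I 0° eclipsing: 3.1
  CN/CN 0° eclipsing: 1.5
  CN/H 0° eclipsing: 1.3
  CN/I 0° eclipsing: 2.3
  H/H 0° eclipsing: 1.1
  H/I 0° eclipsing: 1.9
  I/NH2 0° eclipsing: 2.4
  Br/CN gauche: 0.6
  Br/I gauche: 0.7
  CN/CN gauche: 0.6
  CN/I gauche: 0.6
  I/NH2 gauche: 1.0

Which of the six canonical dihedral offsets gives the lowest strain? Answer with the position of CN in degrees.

180°

CN at 0° (eclipsed): I(0°)/CN(0°) eclipsed 2.3; CN(120°)/Br(120°) eclipsed 1.8; H(240°)/H(240°) eclipsed 1.1 → 5.2 kcal/mol.
CN at 60° (staggered): I(0°)/CN(60°) gauche 0.6; CN(120°)/CN(60°) gauche 0.6; CN(120°)/Br(180°) gauche 0.6 → 1.8 kcal/mol.
CN at 120° (eclipsed): I(0°)/H(0°) eclipsed 1.9; CN(120°)/CN(120°) eclipsed 1.5; H(240°)/Br(240°) eclipsed 1.5 → 4.9 kcal/mol.
CN at 180° (staggered): I(0°)/Br(300°) gauche 0.7; CN(120°)/CN(180°) gauche 0.6 → 1.3 kcal/mol.
CN at 240° (eclipsed): I(0°)/Br(0°) eclipsed 3.1; CN(120°)/H(120°) eclipsed 1.3; H(240°)/CN(240°) eclipsed 1.3 → 5.7 kcal/mol.
CN at 300° (staggered): I(0°)/CN(300°) gauche 0.6; I(0°)/Br(60°) gauche 0.7; CN(120°)/Br(60°) gauche 0.6 → 1.9 kcal/mol.
The minimum (1.3 kcal/mol) occurs with CN at 180°.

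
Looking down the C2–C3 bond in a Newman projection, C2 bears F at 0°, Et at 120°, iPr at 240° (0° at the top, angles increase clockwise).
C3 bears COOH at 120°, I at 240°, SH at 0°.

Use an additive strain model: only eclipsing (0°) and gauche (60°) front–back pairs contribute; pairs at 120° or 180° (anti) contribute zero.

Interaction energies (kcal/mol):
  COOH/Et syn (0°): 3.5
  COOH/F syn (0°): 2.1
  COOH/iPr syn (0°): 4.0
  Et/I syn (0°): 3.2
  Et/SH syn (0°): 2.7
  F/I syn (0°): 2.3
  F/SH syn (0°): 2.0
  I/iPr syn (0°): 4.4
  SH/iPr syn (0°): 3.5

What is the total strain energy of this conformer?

This conformer (eclipsed): F(0°)/SH(0°) eclipsed 2.0; Et(120°)/COOH(120°) eclipsed 3.5; iPr(240°)/I(240°) eclipsed 4.4 → 9.9 kcal/mol.

9.9 kcal/mol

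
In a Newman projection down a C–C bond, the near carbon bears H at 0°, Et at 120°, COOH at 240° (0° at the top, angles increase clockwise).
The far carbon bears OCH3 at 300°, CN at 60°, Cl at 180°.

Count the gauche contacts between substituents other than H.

Non-H gauche pairs: Et(120°)/CN(60°); Et(120°)/Cl(180°); COOH(240°)/OCH3(300°); COOH(240°)/Cl(180°) — 4 interactions.

4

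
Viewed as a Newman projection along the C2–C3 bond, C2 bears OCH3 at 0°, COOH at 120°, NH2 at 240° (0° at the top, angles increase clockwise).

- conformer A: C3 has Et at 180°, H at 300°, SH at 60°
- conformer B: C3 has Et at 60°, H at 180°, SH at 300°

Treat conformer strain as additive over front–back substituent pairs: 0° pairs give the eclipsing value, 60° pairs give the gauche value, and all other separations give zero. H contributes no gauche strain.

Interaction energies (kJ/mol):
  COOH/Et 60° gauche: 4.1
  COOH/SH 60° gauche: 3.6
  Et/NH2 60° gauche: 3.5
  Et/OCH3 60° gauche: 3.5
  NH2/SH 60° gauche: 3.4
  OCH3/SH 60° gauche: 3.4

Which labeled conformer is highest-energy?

A (staggered): OCH3(0°)/SH(60°) gauche 3.4; COOH(120°)/Et(180°) gauche 4.1; COOH(120°)/SH(60°) gauche 3.6; NH2(240°)/Et(180°) gauche 3.5 → 14.6 kJ/mol.
B (staggered): OCH3(0°)/Et(60°) gauche 3.5; OCH3(0°)/SH(300°) gauche 3.4; COOH(120°)/Et(60°) gauche 4.1; NH2(240°)/SH(300°) gauche 3.4 → 14.4 kJ/mol.
A has the highest total (14.6 kJ/mol).

A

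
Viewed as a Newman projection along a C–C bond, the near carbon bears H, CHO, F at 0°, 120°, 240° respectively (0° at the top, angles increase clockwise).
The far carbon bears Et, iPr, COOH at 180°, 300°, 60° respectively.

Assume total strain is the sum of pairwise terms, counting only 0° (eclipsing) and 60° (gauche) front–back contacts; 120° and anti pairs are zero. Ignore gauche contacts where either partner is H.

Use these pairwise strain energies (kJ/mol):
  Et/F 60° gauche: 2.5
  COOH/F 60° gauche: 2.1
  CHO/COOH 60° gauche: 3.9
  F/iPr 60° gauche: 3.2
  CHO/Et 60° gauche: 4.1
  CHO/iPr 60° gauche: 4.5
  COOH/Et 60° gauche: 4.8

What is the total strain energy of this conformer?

13.7 kJ/mol

This conformer is staggered. CHO at 120° is gauche with Et at 180° (4.1); CHO at 120° is gauche with COOH at 60° (3.9); F at 240° is gauche with Et at 180° (2.5); F at 240° is gauche with iPr at 300° (3.2). Total 13.7 kJ/mol.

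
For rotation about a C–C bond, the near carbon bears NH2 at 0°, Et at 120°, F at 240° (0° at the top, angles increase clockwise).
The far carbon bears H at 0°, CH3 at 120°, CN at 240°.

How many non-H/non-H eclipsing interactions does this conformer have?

2

Non-H eclipsing pairs: Et(120°)/CH3(120°); F(240°)/CN(240°) — 2 interactions.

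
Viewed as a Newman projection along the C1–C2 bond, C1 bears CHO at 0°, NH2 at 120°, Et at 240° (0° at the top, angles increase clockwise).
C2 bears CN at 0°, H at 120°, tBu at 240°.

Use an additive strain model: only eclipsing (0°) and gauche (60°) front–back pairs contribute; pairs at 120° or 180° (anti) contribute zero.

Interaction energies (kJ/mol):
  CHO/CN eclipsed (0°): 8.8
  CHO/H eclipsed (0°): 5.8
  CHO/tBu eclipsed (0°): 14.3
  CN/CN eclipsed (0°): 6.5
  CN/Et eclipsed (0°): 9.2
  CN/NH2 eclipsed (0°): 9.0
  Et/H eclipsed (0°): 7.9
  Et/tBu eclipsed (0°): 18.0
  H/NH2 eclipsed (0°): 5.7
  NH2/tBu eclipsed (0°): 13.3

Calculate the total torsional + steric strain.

32.5 kJ/mol

This conformer (eclipsed): CHO(0°)/CN(0°) eclipsed 8.8; NH2(120°)/H(120°) eclipsed 5.7; Et(240°)/tBu(240°) eclipsed 18.0 → 32.5 kJ/mol.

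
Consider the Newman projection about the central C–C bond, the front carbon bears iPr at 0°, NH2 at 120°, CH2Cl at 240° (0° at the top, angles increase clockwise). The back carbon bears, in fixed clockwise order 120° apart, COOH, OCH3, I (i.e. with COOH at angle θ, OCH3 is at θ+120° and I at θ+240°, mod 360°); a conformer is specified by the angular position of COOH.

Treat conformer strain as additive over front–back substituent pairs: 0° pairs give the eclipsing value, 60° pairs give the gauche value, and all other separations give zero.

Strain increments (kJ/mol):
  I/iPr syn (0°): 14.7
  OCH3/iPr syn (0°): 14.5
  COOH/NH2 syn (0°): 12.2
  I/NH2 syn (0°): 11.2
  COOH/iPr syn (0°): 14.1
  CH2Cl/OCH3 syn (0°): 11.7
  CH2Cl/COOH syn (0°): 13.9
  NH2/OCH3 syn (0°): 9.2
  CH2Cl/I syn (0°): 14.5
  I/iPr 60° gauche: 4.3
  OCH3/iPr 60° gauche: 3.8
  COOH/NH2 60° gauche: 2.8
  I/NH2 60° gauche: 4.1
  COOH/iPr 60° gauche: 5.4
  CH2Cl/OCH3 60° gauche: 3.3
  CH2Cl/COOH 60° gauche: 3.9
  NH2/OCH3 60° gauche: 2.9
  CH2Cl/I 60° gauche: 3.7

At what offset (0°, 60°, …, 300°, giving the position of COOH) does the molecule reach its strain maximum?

COOH at 0° (eclipsed): iPr(0°)/COOH(0°) eclipsed 14.1; NH2(120°)/OCH3(120°) eclipsed 9.2; CH2Cl(240°)/I(240°) eclipsed 14.5 → 37.8 kJ/mol.
COOH at 60° (staggered): iPr(0°)/COOH(60°) gauche 5.4; iPr(0°)/I(300°) gauche 4.3; NH2(120°)/COOH(60°) gauche 2.8; NH2(120°)/OCH3(180°) gauche 2.9; CH2Cl(240°)/OCH3(180°) gauche 3.3; CH2Cl(240°)/I(300°) gauche 3.7 → 22.4 kJ/mol.
COOH at 120° (eclipsed): iPr(0°)/I(0°) eclipsed 14.7; NH2(120°)/COOH(120°) eclipsed 12.2; CH2Cl(240°)/OCH3(240°) eclipsed 11.7 → 38.6 kJ/mol.
COOH at 180° (staggered): iPr(0°)/OCH3(300°) gauche 3.8; iPr(0°)/I(60°) gauche 4.3; NH2(120°)/COOH(180°) gauche 2.8; NH2(120°)/I(60°) gauche 4.1; CH2Cl(240°)/COOH(180°) gauche 3.9; CH2Cl(240°)/OCH3(300°) gauche 3.3 → 22.2 kJ/mol.
COOH at 240° (eclipsed): iPr(0°)/OCH3(0°) eclipsed 14.5; NH2(120°)/I(120°) eclipsed 11.2; CH2Cl(240°)/COOH(240°) eclipsed 13.9 → 39.6 kJ/mol.
COOH at 300° (staggered): iPr(0°)/COOH(300°) gauche 5.4; iPr(0°)/OCH3(60°) gauche 3.8; NH2(120°)/OCH3(60°) gauche 2.9; NH2(120°)/I(180°) gauche 4.1; CH2Cl(240°)/COOH(300°) gauche 3.9; CH2Cl(240°)/I(180°) gauche 3.7 → 23.8 kJ/mol.
The maximum (39.6 kJ/mol) occurs with COOH at 240°.

240°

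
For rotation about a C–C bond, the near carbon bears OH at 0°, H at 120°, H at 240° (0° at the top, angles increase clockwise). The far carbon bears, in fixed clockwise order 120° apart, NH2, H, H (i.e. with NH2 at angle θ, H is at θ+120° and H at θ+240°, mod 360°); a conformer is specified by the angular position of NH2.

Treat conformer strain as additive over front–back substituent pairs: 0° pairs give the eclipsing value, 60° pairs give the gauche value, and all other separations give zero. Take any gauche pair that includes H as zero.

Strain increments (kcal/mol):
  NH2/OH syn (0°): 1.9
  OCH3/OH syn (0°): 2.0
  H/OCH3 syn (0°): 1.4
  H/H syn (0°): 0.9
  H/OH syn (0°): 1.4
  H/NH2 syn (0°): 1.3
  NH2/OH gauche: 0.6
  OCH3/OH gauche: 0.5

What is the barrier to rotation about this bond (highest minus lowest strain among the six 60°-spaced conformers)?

3.7 kcal/mol

NH2 at 0° is eclipsed. OH at 0° is eclipsed with NH2 at 0° (1.9); H at 120° is eclipsed with H at 120° (0.9); H at 240° is eclipsed with H at 240° (0.9). Total 3.7 kcal/mol.
NH2 at 60° is staggered. OH at 0° is gauche with NH2 at 60° (0.6). Total 0.6 kcal/mol.
NH2 at 120° is eclipsed. OH at 0° is eclipsed with H at 0° (1.4); H at 120° is eclipsed with NH2 at 120° (1.3); H at 240° is eclipsed with H at 240° (0.9). Total 3.6 kcal/mol.
NH2 at 180° (staggered): no non-H gauche contacts → 0.0 kcal/mol.
NH2 at 240° is eclipsed. OH at 0° is eclipsed with H at 0° (1.4); H at 120° is eclipsed with H at 120° (0.9); H at 240° is eclipsed with NH2 at 240° (1.3). Total 3.6 kcal/mol.
NH2 at 300° is staggered. OH at 0° is gauche with NH2 at 300° (0.6). Total 0.6 kcal/mol.
Max at 0° (3.7 kcal/mol), min at 180° (0.0 kcal/mol); barrier = 3.7 kcal/mol.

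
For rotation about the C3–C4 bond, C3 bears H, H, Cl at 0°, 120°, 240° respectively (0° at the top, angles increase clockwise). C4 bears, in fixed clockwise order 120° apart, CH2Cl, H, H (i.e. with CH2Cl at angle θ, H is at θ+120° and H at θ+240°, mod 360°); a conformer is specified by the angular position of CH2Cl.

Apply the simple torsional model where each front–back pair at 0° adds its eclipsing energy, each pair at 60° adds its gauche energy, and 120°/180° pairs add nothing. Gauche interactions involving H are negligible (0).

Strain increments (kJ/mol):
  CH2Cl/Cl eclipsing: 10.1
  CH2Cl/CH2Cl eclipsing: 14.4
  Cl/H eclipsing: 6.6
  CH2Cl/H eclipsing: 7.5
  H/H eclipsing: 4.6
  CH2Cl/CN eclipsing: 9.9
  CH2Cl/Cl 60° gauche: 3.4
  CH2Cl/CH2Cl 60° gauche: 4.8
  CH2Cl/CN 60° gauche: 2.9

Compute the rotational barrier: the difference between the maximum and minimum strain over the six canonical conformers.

19.3 kJ/mol

CH2Cl at 0° (eclipsed): H(0°)/CH2Cl(0°) eclipsed 7.5; H(120°)/H(120°) eclipsed 4.6; Cl(240°)/H(240°) eclipsed 6.6 → 18.7 kJ/mol.
CH2Cl at 60° (staggered): no non-H gauche contacts → 0.0 kJ/mol.
CH2Cl at 120° (eclipsed): H(0°)/H(0°) eclipsed 4.6; H(120°)/CH2Cl(120°) eclipsed 7.5; Cl(240°)/H(240°) eclipsed 6.6 → 18.7 kJ/mol.
CH2Cl at 180° (staggered): Cl(240°)/CH2Cl(180°) gauche 3.4 → 3.4 kJ/mol.
CH2Cl at 240° (eclipsed): H(0°)/H(0°) eclipsed 4.6; H(120°)/H(120°) eclipsed 4.6; Cl(240°)/CH2Cl(240°) eclipsed 10.1 → 19.3 kJ/mol.
CH2Cl at 300° (staggered): Cl(240°)/CH2Cl(300°) gauche 3.4 → 3.4 kJ/mol.
Max at 240° (19.3 kJ/mol), min at 60° (0.0 kJ/mol); barrier = 19.3 kJ/mol.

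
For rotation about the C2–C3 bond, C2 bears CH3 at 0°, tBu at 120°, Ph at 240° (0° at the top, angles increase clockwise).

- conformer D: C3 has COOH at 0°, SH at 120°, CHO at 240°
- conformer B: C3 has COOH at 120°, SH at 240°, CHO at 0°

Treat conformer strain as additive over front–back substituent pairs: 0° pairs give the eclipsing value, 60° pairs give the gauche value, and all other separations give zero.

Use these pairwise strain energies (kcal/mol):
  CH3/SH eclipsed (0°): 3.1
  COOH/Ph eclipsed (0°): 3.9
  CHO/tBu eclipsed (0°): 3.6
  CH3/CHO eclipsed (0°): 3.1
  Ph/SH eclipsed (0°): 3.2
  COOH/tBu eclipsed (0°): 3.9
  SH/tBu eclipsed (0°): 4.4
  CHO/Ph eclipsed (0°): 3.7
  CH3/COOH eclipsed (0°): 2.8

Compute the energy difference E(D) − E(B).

+0.7 kcal/mol

D (eclipsed): CH3(0°)/COOH(0°) eclipsed 2.8; tBu(120°)/SH(120°) eclipsed 4.4; Ph(240°)/CHO(240°) eclipsed 3.7 → 10.9 kcal/mol.
B (eclipsed): CH3(0°)/CHO(0°) eclipsed 3.1; tBu(120°)/COOH(120°) eclipsed 3.9; Ph(240°)/SH(240°) eclipsed 3.2 → 10.2 kcal/mol.
E(D) − E(B) = 10.9 − 10.2 = +0.7 kcal/mol.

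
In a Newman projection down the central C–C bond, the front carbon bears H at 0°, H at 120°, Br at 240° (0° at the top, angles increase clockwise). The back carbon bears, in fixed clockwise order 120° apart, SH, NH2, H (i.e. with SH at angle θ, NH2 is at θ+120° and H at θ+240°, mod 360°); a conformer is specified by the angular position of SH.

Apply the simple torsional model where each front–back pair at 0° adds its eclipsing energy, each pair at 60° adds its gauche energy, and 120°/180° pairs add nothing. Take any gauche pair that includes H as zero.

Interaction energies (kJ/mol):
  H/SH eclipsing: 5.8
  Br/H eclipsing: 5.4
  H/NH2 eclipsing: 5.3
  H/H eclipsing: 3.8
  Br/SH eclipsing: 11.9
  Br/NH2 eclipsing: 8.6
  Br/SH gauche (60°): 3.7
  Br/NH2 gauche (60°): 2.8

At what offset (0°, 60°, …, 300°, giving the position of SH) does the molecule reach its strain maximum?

240°

SH at 0° (eclipsed): H–SH eclipsed, H–NH2 eclipsed, Br–H eclipsed; 5.8 + 5.3 + 5.4 = 16.5 kJ/mol.
SH at 60° (staggered): Br–NH2 gauche; 2.8 = 2.8 kJ/mol.
SH at 120° (eclipsed): H–H eclipsed, H–SH eclipsed, Br–NH2 eclipsed; 3.8 + 5.8 + 8.6 = 18.2 kJ/mol.
SH at 180° (staggered): Br–SH gauche, Br–NH2 gauche; 3.7 + 2.8 = 6.5 kJ/mol.
SH at 240° (eclipsed): H–NH2 eclipsed, H–H eclipsed, Br–SH eclipsed; 5.3 + 3.8 + 11.9 = 21.0 kJ/mol.
SH at 300° (staggered): Br–SH gauche; 3.7 = 3.7 kJ/mol.
The maximum (21.0 kJ/mol) occurs with SH at 240°.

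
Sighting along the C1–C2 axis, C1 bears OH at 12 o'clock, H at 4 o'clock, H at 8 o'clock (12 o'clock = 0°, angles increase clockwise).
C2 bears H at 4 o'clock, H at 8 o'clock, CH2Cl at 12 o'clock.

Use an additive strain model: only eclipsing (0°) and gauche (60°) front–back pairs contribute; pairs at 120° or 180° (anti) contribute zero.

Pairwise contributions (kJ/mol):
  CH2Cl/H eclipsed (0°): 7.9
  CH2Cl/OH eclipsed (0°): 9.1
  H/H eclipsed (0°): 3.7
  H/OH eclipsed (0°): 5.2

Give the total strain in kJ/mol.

16.5 kJ/mol

This conformer (eclipsed): OH–CH2Cl eclipsed, H–H eclipsed, H–H eclipsed; 9.1 + 3.7 + 3.7 = 16.5 kJ/mol.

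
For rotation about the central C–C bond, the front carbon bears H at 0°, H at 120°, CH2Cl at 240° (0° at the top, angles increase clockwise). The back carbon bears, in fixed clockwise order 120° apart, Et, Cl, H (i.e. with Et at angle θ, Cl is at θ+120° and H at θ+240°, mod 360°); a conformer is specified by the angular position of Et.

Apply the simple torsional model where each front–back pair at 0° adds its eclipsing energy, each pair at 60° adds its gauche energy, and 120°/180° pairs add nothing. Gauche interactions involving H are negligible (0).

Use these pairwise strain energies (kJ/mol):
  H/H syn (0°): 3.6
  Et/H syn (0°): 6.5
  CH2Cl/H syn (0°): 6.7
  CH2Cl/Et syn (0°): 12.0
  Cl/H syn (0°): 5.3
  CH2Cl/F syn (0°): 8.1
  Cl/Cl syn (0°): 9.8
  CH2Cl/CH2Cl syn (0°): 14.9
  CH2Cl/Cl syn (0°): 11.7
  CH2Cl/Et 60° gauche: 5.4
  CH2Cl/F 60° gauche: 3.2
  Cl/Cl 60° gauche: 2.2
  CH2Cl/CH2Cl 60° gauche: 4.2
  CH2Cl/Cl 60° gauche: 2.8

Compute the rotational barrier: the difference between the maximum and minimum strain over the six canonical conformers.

Et at 0° (eclipsed): H(0°)/Et(0°) eclipsed 6.5; H(120°)/Cl(120°) eclipsed 5.3; CH2Cl(240°)/H(240°) eclipsed 6.7 → 18.5 kJ/mol.
Et at 60° (staggered): CH2Cl(240°)/Cl(180°) gauche 2.8 → 2.8 kJ/mol.
Et at 120° (eclipsed): H(0°)/H(0°) eclipsed 3.6; H(120°)/Et(120°) eclipsed 6.5; CH2Cl(240°)/Cl(240°) eclipsed 11.7 → 21.8 kJ/mol.
Et at 180° (staggered): CH2Cl(240°)/Et(180°) gauche 5.4; CH2Cl(240°)/Cl(300°) gauche 2.8 → 8.2 kJ/mol.
Et at 240° (eclipsed): H(0°)/Cl(0°) eclipsed 5.3; H(120°)/H(120°) eclipsed 3.6; CH2Cl(240°)/Et(240°) eclipsed 12.0 → 20.9 kJ/mol.
Et at 300° (staggered): CH2Cl(240°)/Et(300°) gauche 5.4 → 5.4 kJ/mol.
Max at 120° (21.8 kJ/mol), min at 60° (2.8 kJ/mol); barrier = 19.0 kJ/mol.

19.0 kJ/mol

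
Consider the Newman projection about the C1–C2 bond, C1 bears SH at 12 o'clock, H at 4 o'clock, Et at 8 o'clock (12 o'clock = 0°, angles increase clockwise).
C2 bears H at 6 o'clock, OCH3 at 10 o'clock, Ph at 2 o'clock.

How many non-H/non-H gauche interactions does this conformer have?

Non-H gauche pairs: SH(0°)/OCH3(300°); SH(0°)/Ph(60°); Et(240°)/OCH3(300°) — 3 interactions.

3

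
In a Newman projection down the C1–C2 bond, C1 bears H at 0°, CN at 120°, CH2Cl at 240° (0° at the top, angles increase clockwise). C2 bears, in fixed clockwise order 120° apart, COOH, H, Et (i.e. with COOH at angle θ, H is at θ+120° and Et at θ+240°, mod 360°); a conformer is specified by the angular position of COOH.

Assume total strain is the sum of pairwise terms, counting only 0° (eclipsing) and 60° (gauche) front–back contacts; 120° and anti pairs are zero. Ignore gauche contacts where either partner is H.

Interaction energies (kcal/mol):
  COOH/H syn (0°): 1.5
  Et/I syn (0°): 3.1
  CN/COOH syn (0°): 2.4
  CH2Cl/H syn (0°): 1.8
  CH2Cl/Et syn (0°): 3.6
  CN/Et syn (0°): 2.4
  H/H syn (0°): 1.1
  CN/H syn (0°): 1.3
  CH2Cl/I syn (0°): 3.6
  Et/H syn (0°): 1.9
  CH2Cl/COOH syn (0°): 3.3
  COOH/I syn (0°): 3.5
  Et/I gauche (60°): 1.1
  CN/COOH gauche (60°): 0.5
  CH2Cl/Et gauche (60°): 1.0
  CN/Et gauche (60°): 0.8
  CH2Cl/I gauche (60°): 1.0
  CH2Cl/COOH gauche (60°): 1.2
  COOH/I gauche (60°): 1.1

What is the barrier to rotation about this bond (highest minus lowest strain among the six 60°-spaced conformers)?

5.3 kcal/mol

COOH at 0° is eclipsed. H at 0° is eclipsed with COOH at 0° (1.5); CN at 120° is eclipsed with H at 120° (1.3); CH2Cl at 240° is eclipsed with Et at 240° (3.6). Total 6.4 kcal/mol.
COOH at 60° is staggered. CN at 120° is gauche with COOH at 60° (0.5); CH2Cl at 240° is gauche with Et at 300° (1.0). Total 1.5 kcal/mol.
COOH at 120° is eclipsed. H at 0° is eclipsed with Et at 0° (1.9); CN at 120° is eclipsed with COOH at 120° (2.4); CH2Cl at 240° is eclipsed with H at 240° (1.8). Total 6.1 kcal/mol.
COOH at 180° is staggered. CN at 120° is gauche with COOH at 180° (0.5); CN at 120° is gauche with Et at 60° (0.8); CH2Cl at 240° is gauche with COOH at 180° (1.2). Total 2.5 kcal/mol.
COOH at 240° is eclipsed. H at 0° is eclipsed with H at 0° (1.1); CN at 120° is eclipsed with Et at 120° (2.4); CH2Cl at 240° is eclipsed with COOH at 240° (3.3). Total 6.8 kcal/mol.
COOH at 300° is staggered. CN at 120° is gauche with Et at 180° (0.8); CH2Cl at 240° is gauche with COOH at 300° (1.2); CH2Cl at 240° is gauche with Et at 180° (1.0). Total 3.0 kcal/mol.
Max at 240° (6.8 kcal/mol), min at 60° (1.5 kcal/mol); barrier = 5.3 kcal/mol.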